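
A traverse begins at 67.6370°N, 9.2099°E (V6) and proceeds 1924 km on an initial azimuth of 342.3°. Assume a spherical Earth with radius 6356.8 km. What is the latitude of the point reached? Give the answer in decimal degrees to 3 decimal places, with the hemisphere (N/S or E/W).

82.219°N

δ = d/R = 1924/6356.8 = 0.302668 rad
φ₂ = arcsin(sin φ₁ cos δ + cos φ₁ sin δ cos θ)
   = arcsin(0.92479·0.95454 + 0.38047·0.29807·0.95266) = 82.21933°
λ₂ = λ₁ + atan2(sin θ sin δ cos φ₁, cos δ − sin φ₁ sin φ₂) = -32.80986°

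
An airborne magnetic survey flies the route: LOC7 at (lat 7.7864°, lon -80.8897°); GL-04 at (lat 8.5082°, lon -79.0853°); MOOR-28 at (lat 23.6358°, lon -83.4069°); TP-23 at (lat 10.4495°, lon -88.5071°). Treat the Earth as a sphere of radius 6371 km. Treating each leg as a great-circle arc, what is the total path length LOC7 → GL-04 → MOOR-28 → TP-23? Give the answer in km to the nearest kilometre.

LOC7→GL-04: c = 0.033624 rad, d = 214.22 km
GL-04→MOOR-28: c = 0.273724 rad, d = 1743.89 km
MOOR-28→TP-23: c = 0.245292 rad, d = 1562.75 km
Total = 214.22 + 1743.89 + 1562.75 = 3520.86 km

3521 km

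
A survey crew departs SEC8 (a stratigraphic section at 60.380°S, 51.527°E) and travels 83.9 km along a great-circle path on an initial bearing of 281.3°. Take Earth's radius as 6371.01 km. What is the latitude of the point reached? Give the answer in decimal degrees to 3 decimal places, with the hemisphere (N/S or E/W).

δ = d/R = 83.9/6371.01 = 0.013169 rad
φ₂ = arcsin(sin φ₁ cos δ + cos φ₁ sin δ cos θ)
   = arcsin(-0.86932·0.99991 + 0.49425·0.01317·0.19595) = -60.22379°
λ₂ = λ₁ + atan2(sin θ sin δ cos φ₁, cos δ − sin φ₁ sin φ₂) = 50.03698°

60.224°S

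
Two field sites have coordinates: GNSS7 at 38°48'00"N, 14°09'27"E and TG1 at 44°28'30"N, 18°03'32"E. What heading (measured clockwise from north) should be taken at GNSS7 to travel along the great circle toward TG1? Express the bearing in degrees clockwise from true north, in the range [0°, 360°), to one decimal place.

25.9°

GNSS7: φ = +38.80000°, λ = +14.15750°
TG1: φ = +44.47500°, λ = +18.05889°
Δλ = 3.9014°
y = sin Δλ · cos φ₂ = 0.048550
x = cos φ₁ sin φ₂ − sin φ₁ cos φ₂ cos Δλ = 0.099922
θ = atan2(y, x) = 25.9142° → 25.9142° (mod 360°)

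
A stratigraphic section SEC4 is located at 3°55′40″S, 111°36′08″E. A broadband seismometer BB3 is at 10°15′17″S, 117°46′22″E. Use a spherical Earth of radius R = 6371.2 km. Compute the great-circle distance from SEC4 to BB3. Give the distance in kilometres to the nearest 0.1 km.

978.8 km

SEC4: φ = -3.92778°, λ = +111.60222°
BB3: φ = -10.25472°, λ = +117.77278°
Δφ = -6.3269°,  Δλ = 6.1706°
a = sin²(Δφ/2) + cos φ₁ cos φ₂ sin²(Δλ/2) = 0.005889
c = 2·arcsin(√a) = 0.153634 rad = 8.8026°
d = R·c = 6371.2 × 0.153634 = 978.8 km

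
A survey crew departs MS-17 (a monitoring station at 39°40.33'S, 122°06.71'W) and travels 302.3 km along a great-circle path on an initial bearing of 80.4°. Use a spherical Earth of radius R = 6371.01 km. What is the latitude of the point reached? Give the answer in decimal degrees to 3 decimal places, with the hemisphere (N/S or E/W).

MS-17: φ = -39.67217°, λ = -122.11183°
δ = d/R = 302.3/6371.01 = 0.047449 rad
φ₂ = arcsin(sin φ₁ cos δ + cos φ₁ sin δ cos θ)
   = arcsin(-0.63839·0.99887 + 0.76971·0.04743·0.16677) = -39.16730°
λ₂ = λ₁ + atan2(sin θ sin δ cos φ₁, cos δ − sin φ₁ sin φ₂) = -118.65359°

39.167°S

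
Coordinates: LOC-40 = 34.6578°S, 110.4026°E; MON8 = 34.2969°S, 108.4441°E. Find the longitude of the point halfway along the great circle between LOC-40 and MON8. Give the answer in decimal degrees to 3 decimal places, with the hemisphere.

Bx = cos φ₂ cos Δλ = 0.825646,  By = cos φ₂ sin Δλ = -0.028233
φₘ = atan2(sin φ₁ + sin φ₂, √((cos φ₁ + Bx)² + By²)) = -34.48126°
λₘ = λ₁ + atan2(By, cos φ₁ + Bx) = 109.42123°

109.421°E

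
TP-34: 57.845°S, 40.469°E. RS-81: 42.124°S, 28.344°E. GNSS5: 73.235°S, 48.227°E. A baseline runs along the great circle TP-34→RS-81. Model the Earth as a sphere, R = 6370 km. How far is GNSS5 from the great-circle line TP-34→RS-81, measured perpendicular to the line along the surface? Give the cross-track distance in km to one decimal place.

673.0 km

δ₁₃ = central angle TP-34→GNSS5 = 0.273851 rad  (haversine)
θ₁₃ = bearing TP-34→GNSS5 = 171.722°,  θ₁₂ = bearing TP-34→RS-81 = 328.771°
dₓₜ = R·arcsin(sin δ₁₃ · sin(θ₁₃ − θ₁₂)) = 6370·arcsin(0.27044·sin(-157.049°)) = -673.009 km
|dₓₜ| = 673.009 km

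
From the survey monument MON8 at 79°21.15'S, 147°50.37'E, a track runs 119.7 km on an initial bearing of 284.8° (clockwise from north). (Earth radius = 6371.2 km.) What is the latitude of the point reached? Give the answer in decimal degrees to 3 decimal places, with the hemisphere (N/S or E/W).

79.029°S

MON8: φ = -79.35250°, λ = +147.83950°
δ = d/R = 119.7/6371.2 = 0.018788 rad
φ₂ = arcsin(sin φ₁ cos δ + cos φ₁ sin δ cos θ)
   = arcsin(-0.98278·0.99982 + 0.18477·0.01879·0.25545) = -79.02862°
λ₂ = λ₁ + atan2(sin θ sin δ cos φ₁, cos δ − sin φ₁ sin φ₂) = 142.36307°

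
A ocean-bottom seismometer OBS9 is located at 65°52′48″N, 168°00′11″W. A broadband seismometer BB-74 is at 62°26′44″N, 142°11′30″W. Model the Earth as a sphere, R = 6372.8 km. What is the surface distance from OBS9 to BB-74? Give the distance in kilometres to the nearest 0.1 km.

OBS9: φ = +65.88000°, λ = -168.00306°
BB-74: φ = +62.44556°, λ = -142.19167°
Δφ = -3.4344°,  Δλ = 25.8114°
a = sin²(Δφ/2) + cos φ₁ cos φ₂ sin²(Δλ/2) = 0.010328
c = 2·arcsin(√a) = 0.203604 rad = 11.6657°
d = R·c = 6372.8 × 0.203604 = 1297.5 km

1297.5 km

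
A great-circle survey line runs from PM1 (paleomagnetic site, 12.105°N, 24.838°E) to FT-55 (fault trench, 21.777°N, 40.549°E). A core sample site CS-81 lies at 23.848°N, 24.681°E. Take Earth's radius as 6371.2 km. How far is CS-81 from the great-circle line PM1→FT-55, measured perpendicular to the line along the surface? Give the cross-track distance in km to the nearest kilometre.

1078 km

δ₁₃ = central angle PM1→CS-81 = 0.204971 rad  (haversine)
θ₁₃ = bearing PM1→CS-81 = 359.294°,  θ₁₂ = bearing PM1→FT-55 = 55.121°
dₓₜ = R·arcsin(sin δ₁₃ · sin(θ₁₃ − θ₁₂)) = 6371.2·arcsin(0.20354·sin(304.173°)) = -1078.020 km
|dₓₜ| = 1078.020 km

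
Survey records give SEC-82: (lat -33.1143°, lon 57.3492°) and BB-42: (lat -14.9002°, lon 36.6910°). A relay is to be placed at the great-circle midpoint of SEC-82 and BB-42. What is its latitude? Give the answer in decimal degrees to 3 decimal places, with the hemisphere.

24.355°S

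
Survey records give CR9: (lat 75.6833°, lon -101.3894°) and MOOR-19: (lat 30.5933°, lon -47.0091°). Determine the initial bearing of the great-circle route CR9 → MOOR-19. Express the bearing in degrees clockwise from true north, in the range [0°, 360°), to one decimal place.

117.2°

Δλ = 54.3803°
y = sin Δλ · cos φ₂ = 0.699746
x = cos φ₁ sin φ₂ − sin φ₁ cos φ₂ cos Δλ = -0.359912
θ = atan2(y, x) = 117.2189° → 117.2189° (mod 360°)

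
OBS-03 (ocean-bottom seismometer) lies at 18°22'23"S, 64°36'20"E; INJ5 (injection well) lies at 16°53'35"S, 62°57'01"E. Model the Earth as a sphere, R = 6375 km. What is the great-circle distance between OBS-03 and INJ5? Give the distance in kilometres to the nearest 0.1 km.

OBS-03: φ = -18.37306°, λ = +64.60556°
INJ5: φ = -16.89306°, λ = +62.95028°
Δφ = 1.4800°,  Δλ = -1.6553°
a = sin²(Δφ/2) + cos φ₁ cos φ₂ sin²(Δλ/2) = 0.000356
c = 2·arcsin(√a) = 0.037752 rad = 2.1630°
d = R·c = 6375 × 0.037752 = 240.7 km

240.7 km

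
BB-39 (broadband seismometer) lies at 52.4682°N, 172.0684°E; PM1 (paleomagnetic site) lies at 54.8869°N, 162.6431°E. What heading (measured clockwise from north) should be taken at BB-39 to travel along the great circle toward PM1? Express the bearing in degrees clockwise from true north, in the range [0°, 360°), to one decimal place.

297.2°

Δλ = -9.4253°
y = sin Δλ · cos φ₂ = -0.094194
x = cos φ₁ sin φ₂ − sin φ₁ cos φ₂ cos Δλ = 0.048360
θ = atan2(y, x) = -62.8239° → 297.1761° (mod 360°)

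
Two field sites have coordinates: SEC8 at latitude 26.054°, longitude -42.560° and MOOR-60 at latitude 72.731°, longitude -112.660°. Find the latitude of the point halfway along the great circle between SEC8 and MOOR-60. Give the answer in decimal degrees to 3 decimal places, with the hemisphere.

Bx = cos φ₂ cos Δλ = 0.101044,  By = cos φ₂ sin Δλ = -0.279132
φₘ = atan2(sin φ₁ + sin φ₂, √((cos φ₁ + Bx)² + By²)) = 53.33930°
λₘ = λ₁ + atan2(By, cos φ₁ + Bx) = -58.16467°

53.339°N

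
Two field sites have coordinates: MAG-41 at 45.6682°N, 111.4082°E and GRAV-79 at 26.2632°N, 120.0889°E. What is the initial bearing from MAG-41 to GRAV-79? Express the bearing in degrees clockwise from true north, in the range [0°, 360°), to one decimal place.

Δλ = 8.6807°
y = sin Δλ · cos φ₂ = 0.135348
x = cos φ₁ sin φ₂ − sin φ₁ cos φ₂ cos Δλ = -0.324895
θ = atan2(y, x) = 157.3839° → 157.3839° (mod 360°)

157.4°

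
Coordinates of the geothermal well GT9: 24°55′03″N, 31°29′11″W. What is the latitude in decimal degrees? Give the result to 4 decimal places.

24.9175°N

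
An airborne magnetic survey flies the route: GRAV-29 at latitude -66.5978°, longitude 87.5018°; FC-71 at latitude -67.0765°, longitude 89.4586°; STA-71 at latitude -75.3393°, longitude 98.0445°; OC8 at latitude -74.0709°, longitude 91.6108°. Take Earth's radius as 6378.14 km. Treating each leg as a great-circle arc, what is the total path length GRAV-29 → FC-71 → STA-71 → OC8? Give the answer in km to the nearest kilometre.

GRAV-29→FC-71: c = 0.015819 rad, d = 100.90 km
FC-71→STA-71: c = 0.151707 rad, d = 967.61 km
STA-71→OC8: c = 0.036948 rad, d = 235.66 km
Total = 100.90 + 967.61 + 235.66 = 1304.16 km

1304 km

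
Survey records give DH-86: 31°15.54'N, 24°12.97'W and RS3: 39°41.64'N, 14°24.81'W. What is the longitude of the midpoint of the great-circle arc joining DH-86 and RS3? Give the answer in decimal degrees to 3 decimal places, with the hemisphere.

DH-86: φ = +31.25900°, λ = -24.21617°
RS3: φ = +39.69400°, λ = -14.41350°
Bx = cos φ₂ cos Δλ = 0.758232,  By = cos φ₂ sin Δλ = 0.131006
φₘ = atan2(sin φ₁ + sin φ₂, √((cos φ₁ + Bx)² + By²)) = 35.57549°
λₘ = λ₁ + atan2(By, cos φ₁ + Bx) = -19.57305°

19.573°W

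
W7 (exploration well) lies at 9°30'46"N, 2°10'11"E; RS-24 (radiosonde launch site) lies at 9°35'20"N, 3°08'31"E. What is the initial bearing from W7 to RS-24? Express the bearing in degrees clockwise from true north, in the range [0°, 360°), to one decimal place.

85.4°

W7: φ = +9.51278°, λ = +2.16972°
RS-24: φ = +9.58889°, λ = +3.14194°
Δλ = 0.9722°
y = sin Δλ · cos φ₂ = 0.016731
x = cos φ₁ sin φ₂ − sin φ₁ cos φ₂ cos Δλ = 0.001352
θ = atan2(y, x) = 85.3805° → 85.3805° (mod 360°)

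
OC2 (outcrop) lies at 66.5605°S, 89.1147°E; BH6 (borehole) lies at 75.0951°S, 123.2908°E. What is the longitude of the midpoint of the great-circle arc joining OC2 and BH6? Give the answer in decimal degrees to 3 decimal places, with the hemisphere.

102.428°E

Bx = cos φ₂ cos Δλ = 0.212798,  By = cos φ₂ sin Δλ = 0.144488
φₘ = atan2(sin φ₁ + sin φ₂, √((cos φ₁ + Bx)² + By²)) = -71.57883°
λₘ = λ₁ + atan2(By, cos φ₁ + Bx) = 102.42830°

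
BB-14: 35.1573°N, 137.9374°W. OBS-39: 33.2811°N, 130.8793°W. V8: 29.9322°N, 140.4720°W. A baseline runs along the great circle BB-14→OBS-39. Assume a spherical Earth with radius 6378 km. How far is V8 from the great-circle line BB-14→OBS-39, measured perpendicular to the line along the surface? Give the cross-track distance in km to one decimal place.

δ₁₃ = central angle BB-14→V8 = 0.098514 rad  (haversine)
θ₁₃ = bearing BB-14→V8 = 202.933°,  θ₁₂ = bearing BB-14→OBS-39 = 105.813°
dₓₜ = R·arcsin(sin δ₁₃ · sin(θ₁₃ − θ₁₂)) = 6378·arcsin(0.09835·sin(97.120°)) = 623.459 km
|dₓₜ| = 623.459 km

623.5 km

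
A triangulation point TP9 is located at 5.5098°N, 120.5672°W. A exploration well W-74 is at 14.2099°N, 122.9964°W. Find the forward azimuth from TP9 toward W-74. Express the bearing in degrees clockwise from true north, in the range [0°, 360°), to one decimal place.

Δλ = -2.4292°
y = sin Δλ · cos φ₂ = -0.041088
x = cos φ₁ sin φ₂ − sin φ₁ cos φ₂ cos Δλ = 0.151346
θ = atan2(y, x) = -15.1888° → 344.8112° (mod 360°)

344.8°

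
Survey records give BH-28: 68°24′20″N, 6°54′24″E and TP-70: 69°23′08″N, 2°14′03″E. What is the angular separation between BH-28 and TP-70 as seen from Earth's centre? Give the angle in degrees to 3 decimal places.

BH-28: φ = +68.40556°, λ = +6.90667°
TP-70: φ = +69.38556°, λ = +2.23417°
Δφ = 0.9800°,  Δλ = -4.6725°
a = sin²(Δφ/2) + cos φ₁ cos φ₂ sin²(Δλ/2) = 0.000288
c = 2·arcsin(√a) = 0.033970 rad = 1.9463°

1.946°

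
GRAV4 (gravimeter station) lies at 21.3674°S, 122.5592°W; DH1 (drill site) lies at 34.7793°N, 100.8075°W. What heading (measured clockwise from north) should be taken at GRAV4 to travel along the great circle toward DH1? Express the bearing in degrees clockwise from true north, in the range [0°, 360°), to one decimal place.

Δλ = 21.7517°
y = sin Δλ · cos φ₂ = 0.304382
x = cos φ₁ sin φ₂ − sin φ₁ cos φ₂ cos Δλ = 0.809159
θ = atan2(y, x) = 20.6148° → 20.6148° (mod 360°)

20.6°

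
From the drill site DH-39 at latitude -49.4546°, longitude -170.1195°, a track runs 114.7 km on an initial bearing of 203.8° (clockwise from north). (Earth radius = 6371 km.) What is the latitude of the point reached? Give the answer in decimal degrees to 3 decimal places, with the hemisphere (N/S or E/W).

δ = d/R = 114.7/6371 = 0.018003 rad
φ₂ = arcsin(sin φ₁ cos δ + cos φ₁ sin δ cos θ)
   = arcsin(-0.75989·0.99984 + 0.65005·0.01800·-0.91496) = -50.39659°
λ₂ = λ₁ + atan2(sin θ sin δ cos φ₁, cos δ − sin φ₁ sin φ₂) = -170.77248°

50.397°S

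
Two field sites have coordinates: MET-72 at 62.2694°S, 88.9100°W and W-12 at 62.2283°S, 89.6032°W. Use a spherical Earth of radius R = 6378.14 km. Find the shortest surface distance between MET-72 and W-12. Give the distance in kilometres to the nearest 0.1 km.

Δφ = 0.0411°,  Δλ = -0.6932°
a = sin²(Δφ/2) + cos φ₁ cos φ₂ sin²(Δλ/2) = 0.000008
c = 2·arcsin(√a) = 0.005679 rad = 0.3254°
d = R·c = 6378.14 × 0.005679 = 36.2 km

36.2 km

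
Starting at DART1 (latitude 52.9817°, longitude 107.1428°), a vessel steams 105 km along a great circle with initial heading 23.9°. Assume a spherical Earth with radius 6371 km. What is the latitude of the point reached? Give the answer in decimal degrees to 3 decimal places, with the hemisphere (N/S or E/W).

δ = d/R = 105/6371 = 0.016481 rad
φ₂ = arcsin(sin φ₁ cos δ + cos φ₁ sin δ cos θ)
   = arcsin(0.79844·0.99986 + 0.60207·0.01648·0.91425) = 53.84328°
λ₂ = λ₁ + atan2(sin θ sin δ cos φ₁, cos δ − sin φ₁ sin φ₂) = 107.79121°

53.843°N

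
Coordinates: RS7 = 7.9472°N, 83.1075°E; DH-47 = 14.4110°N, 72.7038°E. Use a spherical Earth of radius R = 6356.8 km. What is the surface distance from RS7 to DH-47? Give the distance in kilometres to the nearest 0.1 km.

Δφ = 6.4638°,  Δλ = -10.4037°
a = sin²(Δφ/2) + cos φ₁ cos φ₂ sin²(Δλ/2) = 0.011063
c = 2·arcsin(√a) = 0.210755 rad = 12.0754°
d = R·c = 6356.8 × 0.210755 = 1339.7 km

1339.7 km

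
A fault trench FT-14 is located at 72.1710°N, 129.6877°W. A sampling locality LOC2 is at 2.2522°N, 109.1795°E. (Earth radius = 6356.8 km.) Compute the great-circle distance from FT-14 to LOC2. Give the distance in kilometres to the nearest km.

10755 km

Δφ = -69.9188°,  Δλ = -121.1328°
a = sin²(Δφ/2) + cos φ₁ cos φ₂ sin²(Δλ/2) = 0.560384
c = 2·arcsin(√a) = 1.691859 rad = 96.9364°
d = R·c = 6356.8 × 1.691859 = 10754.8 km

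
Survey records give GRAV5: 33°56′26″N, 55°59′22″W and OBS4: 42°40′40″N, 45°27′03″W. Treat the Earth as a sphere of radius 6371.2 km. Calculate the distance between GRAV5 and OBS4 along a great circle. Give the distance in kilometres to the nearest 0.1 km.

GRAV5: φ = +33.94056°, λ = -55.98944°
OBS4: φ = +42.67778°, λ = -45.45083°
Δφ = 8.7372°,  Δλ = 10.5386°
a = sin²(Δφ/2) + cos φ₁ cos φ₂ sin²(Δλ/2) = 0.010946
c = 2·arcsin(√a) = 0.209633 rad = 12.0111°
d = R·c = 6371.2 × 0.209633 = 1335.6 km

1335.6 km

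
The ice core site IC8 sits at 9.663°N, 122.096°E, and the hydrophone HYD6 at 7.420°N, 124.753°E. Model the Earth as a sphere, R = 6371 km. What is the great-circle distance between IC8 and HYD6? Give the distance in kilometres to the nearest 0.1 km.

Δφ = -2.2430°,  Δλ = 2.6570°
a = sin²(Δφ/2) + cos φ₁ cos φ₂ sin²(Δλ/2) = 0.000909
c = 2·arcsin(√a) = 0.060293 rad = 3.4546°
d = R·c = 6371 × 0.060293 = 384.1 km

384.1 km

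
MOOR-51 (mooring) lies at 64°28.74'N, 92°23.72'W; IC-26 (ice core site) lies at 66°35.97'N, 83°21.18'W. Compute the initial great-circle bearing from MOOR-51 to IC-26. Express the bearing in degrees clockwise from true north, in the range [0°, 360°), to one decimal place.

56.4°

MOOR-51: φ = +64.47900°, λ = -92.39533°
IC-26: φ = +66.59950°, λ = -83.35300°
Δλ = 9.0423°
y = sin Δλ · cos φ₂ = 0.062419
x = cos φ₁ sin φ₂ − sin φ₁ cos φ₂ cos Δλ = 0.041455
θ = atan2(y, x) = 56.4099° → 56.4099° (mod 360°)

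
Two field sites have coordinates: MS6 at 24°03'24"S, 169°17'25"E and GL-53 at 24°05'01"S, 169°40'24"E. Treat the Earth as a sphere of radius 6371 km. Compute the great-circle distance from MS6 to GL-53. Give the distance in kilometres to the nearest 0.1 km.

MS6: φ = -24.05667°, λ = +169.29028°
GL-53: φ = -24.08361°, λ = +169.67333°
Δφ = -0.0269°,  Δλ = 0.3831°
a = sin²(Δφ/2) + cos φ₁ cos φ₂ sin²(Δλ/2) = 0.000009
c = 2·arcsin(√a) = 0.006122 rad = 0.3508°
d = R·c = 6371 × 0.006122 = 39.0 km

39.0 km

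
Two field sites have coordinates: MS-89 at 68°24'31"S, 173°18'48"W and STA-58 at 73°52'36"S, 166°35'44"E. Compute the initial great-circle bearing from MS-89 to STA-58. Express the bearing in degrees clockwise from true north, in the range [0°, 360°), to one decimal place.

220.7°

MS-89: φ = -68.40861°, λ = -173.31333°
STA-58: φ = -73.87667°, λ = +166.59556°
Δλ = -20.0911°
y = sin Δλ · cos φ₂ = -0.095396
x = cos φ₁ sin φ₂ − sin φ₁ cos φ₂ cos Δλ = -0.111004
θ = atan2(y, x) = -139.3245° → 220.6755° (mod 360°)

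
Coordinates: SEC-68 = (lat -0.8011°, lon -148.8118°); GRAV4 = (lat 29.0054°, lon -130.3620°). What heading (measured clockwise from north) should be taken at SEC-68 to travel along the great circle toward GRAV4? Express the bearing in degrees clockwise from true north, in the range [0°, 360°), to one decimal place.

Δλ = 18.4498°
y = sin Δλ · cos φ₂ = 0.276780
x = cos φ₁ sin φ₂ − sin φ₁ cos φ₂ cos Δλ = 0.496444
θ = atan2(y, x) = 29.1407° → 29.1407° (mod 360°)

29.1°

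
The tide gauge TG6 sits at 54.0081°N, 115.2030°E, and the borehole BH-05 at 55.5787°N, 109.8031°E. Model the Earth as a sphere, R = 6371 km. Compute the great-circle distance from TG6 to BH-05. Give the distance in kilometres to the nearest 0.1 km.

Δφ = 1.5706°,  Δλ = -5.3999°
a = sin²(Δφ/2) + cos φ₁ cos φ₂ sin²(Δλ/2) = 0.000925
c = 2·arcsin(√a) = 0.060836 rad = 3.4856°
d = R·c = 6371 × 0.060836 = 387.6 km

387.6 km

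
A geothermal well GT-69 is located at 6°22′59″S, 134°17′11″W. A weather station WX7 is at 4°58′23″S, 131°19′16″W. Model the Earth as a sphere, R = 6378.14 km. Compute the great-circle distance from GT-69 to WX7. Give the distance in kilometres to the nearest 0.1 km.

364.0 km

GT-69: φ = -6.38306°, λ = -134.28639°
WX7: φ = -4.97306°, λ = -131.32111°
Δφ = 1.4100°,  Δλ = 2.9653°
a = sin²(Δφ/2) + cos φ₁ cos φ₂ sin²(Δλ/2) = 0.000814
c = 2·arcsin(√a) = 0.057076 rad = 3.2702°
d = R·c = 6378.14 × 0.057076 = 364.0 km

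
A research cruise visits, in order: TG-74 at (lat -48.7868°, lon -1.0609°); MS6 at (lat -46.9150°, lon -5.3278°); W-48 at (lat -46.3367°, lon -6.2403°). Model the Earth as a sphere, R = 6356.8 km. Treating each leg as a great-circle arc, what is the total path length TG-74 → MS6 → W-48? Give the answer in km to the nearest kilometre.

474 km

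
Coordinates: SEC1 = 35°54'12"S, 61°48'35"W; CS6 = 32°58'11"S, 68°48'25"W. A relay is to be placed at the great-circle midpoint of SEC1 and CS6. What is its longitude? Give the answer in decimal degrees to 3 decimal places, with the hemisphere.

SEC1: φ = -35.90333°, λ = -61.80972°
CS6: φ = -32.96972°, λ = -68.80694°
Bx = cos φ₂ cos Δλ = 0.832710,  By = cos φ₂ sin Δλ = -0.102203
φₘ = atan2(sin φ₁ + sin φ₂, √((cos φ₁ + Bx)² + By²)) = -34.48638°
λₘ = λ₁ + atan2(By, cos φ₁ + Bx) = -65.36983°

65.370°W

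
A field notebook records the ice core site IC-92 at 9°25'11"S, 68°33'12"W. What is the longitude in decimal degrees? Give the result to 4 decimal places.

68.5533°W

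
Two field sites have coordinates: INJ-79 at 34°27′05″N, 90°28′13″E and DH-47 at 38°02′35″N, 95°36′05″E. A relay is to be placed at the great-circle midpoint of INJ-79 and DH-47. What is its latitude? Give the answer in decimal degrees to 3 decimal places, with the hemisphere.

36.275°N

INJ-79: φ = +34.45139°, λ = +90.47028°
DH-47: φ = +38.04306°, λ = +95.60139°
Bx = cos φ₂ cos Δλ = 0.784392,  By = cos φ₂ sin Δλ = 0.070434
φₘ = atan2(sin φ₁ + sin φ₂, √((cos φ₁ + Bx)² + By²)) = 36.27461°
λₘ = λ₁ + atan2(By, cos φ₁ + Bx) = 92.97682°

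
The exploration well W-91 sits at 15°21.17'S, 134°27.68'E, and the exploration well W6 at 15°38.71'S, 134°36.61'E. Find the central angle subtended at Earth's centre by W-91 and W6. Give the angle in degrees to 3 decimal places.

0.326°

W-91: φ = -15.35283°, λ = +134.46133°
W6: φ = -15.64517°, λ = +134.61017°
Δφ = -0.2923°,  Δλ = 0.1488°
a = sin²(Δφ/2) + cos φ₁ cos φ₂ sin²(Δλ/2) = 0.000008
c = 2·arcsin(√a) = 0.005683 rad = 0.3256°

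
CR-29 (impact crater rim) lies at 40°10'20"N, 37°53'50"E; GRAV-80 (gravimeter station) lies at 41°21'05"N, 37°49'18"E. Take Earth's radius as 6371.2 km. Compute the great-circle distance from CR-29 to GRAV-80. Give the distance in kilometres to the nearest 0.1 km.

131.3 km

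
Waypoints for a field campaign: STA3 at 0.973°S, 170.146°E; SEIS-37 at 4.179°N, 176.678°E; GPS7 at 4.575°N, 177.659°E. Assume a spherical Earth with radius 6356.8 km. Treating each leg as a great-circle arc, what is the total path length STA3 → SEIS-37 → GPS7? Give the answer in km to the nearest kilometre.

1040 km

STA3→SEIS-37: c = 0.145133 rad, d = 922.58 km
SEIS-37→GPS7: c = 0.018418 rad, d = 117.08 km
Total = 922.58 + 117.08 = 1039.66 km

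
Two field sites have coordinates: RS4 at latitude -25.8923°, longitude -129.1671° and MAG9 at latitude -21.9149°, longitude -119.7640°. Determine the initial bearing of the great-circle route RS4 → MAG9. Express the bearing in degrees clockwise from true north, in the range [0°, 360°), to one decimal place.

67.1°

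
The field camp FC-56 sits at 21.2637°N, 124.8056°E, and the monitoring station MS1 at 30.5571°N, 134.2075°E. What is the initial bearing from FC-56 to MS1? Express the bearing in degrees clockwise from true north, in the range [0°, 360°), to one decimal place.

Δλ = 9.4019°
y = sin Δλ · cos φ₂ = 0.140672
x = cos φ₁ sin φ₂ − sin φ₁ cos φ₂ cos Δλ = 0.165685
θ = atan2(y, x) = 40.3323° → 40.3323° (mod 360°)

40.3°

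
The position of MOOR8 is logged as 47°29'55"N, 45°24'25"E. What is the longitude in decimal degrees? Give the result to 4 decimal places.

45° + 24′/60 + 25″/3600 = 45 + 0.40000 + 0.00694 = 45.4069°

45.4069°E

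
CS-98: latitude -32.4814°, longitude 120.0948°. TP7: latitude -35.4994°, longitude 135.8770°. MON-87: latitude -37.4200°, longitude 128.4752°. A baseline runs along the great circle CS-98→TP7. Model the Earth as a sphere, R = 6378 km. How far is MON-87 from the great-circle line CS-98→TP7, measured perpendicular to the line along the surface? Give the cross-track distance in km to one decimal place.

δ₁₃ = central angle CS-98→MON-87 = 0.147553 rad  (haversine)
θ₁₃ = bearing CS-98→MON-87 = 128.064°,  θ₁₂ = bearing CS-98→TP7 = 107.339°
dₓₜ = R·arcsin(sin δ₁₃ · sin(θ₁₃ − θ₁₂)) = 6378·arcsin(0.14702·sin(20.725°)) = 331.979 km
|dₓₜ| = 331.979 km

332.0 km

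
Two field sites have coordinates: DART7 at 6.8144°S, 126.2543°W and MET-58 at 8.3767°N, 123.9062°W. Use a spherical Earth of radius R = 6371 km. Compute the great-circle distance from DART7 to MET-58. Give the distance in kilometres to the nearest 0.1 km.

Δφ = 15.1911°,  Δλ = 2.3481°
a = sin²(Δφ/2) + cos φ₁ cos φ₂ sin²(Δλ/2) = 0.017884
c = 2·arcsin(√a) = 0.268264 rad = 15.3704°
d = R·c = 6371 × 0.268264 = 1709.1 km

1709.1 km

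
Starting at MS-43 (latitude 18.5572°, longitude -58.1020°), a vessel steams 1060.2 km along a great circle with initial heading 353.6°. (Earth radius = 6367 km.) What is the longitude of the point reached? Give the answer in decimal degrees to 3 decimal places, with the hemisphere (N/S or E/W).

59.301°W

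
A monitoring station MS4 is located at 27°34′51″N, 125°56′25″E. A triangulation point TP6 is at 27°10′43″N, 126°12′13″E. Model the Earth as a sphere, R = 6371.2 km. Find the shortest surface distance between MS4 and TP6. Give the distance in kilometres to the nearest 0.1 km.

51.7 km

MS4: φ = +27.58083°, λ = +125.94028°
TP6: φ = +27.17861°, λ = +126.20361°
Δφ = -0.4022°,  Δλ = 0.2633°
a = sin²(Δφ/2) + cos φ₁ cos φ₂ sin²(Δλ/2) = 0.000016
c = 2·arcsin(√a) = 0.008120 rad = 0.4653°
d = R·c = 6371.2 × 0.008120 = 51.7 km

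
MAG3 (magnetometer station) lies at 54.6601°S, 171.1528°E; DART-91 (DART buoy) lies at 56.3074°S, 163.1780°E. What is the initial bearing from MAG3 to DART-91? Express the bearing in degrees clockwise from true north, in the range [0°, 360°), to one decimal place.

246.7°

Δλ = -7.9748°
y = sin Δλ · cos φ₂ = -0.076963
x = cos φ₁ sin φ₂ − sin φ₁ cos φ₂ cos Δλ = -0.033123
θ = atan2(y, x) = -113.2860° → 246.7140° (mod 360°)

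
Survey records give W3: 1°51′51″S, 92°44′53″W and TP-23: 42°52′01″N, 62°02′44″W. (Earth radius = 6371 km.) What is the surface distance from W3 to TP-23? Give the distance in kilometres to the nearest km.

5846 km

W3: φ = -1.86417°, λ = -92.74806°
TP-23: φ = +42.86694°, λ = -62.04556°
Δφ = 44.7311°,  Δλ = 30.7025°
a = sin²(Δφ/2) + cos φ₁ cos φ₂ sin²(Δλ/2) = 0.196132
c = 2·arcsin(√a) = 0.917589 rad = 52.5740°
d = R·c = 6371 × 0.917589 = 5846.0 km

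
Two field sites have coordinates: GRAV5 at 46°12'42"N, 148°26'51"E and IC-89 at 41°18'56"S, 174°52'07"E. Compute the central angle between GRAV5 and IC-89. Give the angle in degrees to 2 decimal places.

GRAV5: φ = +46.21167°, λ = +148.44750°
IC-89: φ = -41.31556°, λ = +174.86861°
Δφ = -87.5272°,  Δλ = 26.4211°
a = sin²(Δφ/2) + cos φ₁ cos φ₂ sin²(Δλ/2) = 0.505572
c = 2·arcsin(√a) = 1.581941 rad = 90.6385°

90.64°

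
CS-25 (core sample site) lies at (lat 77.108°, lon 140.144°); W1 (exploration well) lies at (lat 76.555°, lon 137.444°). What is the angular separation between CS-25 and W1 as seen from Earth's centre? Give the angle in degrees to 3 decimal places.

0.827°

Δφ = -0.5530°,  Δλ = -2.7000°
a = sin²(Δφ/2) + cos φ₁ cos φ₂ sin²(Δλ/2) = 0.000052
c = 2·arcsin(√a) = 0.014434 rad = 0.8270°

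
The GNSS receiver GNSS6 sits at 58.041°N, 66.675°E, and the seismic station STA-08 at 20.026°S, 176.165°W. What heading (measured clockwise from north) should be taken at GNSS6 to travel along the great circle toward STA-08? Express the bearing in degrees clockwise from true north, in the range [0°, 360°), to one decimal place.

Δλ = 117.1600°
y = sin Δλ · cos φ₂ = 0.835939
x = cos φ₁ sin φ₂ − sin φ₁ cos φ₂ cos Δλ = 0.182610
θ = atan2(y, x) = 77.6774° → 77.6774° (mod 360°)

77.7°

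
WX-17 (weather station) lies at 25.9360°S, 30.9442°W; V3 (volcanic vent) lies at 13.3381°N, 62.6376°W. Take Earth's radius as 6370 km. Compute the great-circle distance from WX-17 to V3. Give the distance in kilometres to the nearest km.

5552 km

Δφ = 39.2741°,  Δλ = -31.6934°
a = sin²(Δφ/2) + cos φ₁ cos φ₂ sin²(Δλ/2) = 0.178182
c = 2·arcsin(√a) = 0.871558 rad = 49.9366°
d = R·c = 6370 × 0.871558 = 5551.8 km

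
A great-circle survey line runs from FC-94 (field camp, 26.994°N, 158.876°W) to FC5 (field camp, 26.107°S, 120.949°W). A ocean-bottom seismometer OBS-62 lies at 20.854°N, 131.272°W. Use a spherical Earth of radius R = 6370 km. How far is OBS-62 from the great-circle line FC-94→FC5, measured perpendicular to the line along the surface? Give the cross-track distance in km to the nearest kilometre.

δ₁₃ = central angle FC-94→OBS-62 = 0.452217 rad  (haversine)
θ₁₃ = bearing FC-94→OBS-62 = 97.717°,  θ₁₂ = bearing FC-94→FC5 = 142.280°
dₓₜ = R·arcsin(sin δ₁₃ · sin(θ₁₃ − θ₁₂)) = 6370·arcsin(0.43696·sin(-44.562°)) = -1985.079 km
|dₓₜ| = 1985.079 km

1985 km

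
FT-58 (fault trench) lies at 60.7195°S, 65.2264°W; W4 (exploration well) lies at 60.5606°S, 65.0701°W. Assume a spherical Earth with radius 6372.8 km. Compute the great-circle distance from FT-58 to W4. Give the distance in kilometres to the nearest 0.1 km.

19.6 km

Δφ = 0.1589°,  Δλ = 0.1563°
a = sin²(Δφ/2) + cos φ₁ cos φ₂ sin²(Δλ/2) = 0.000002
c = 2·arcsin(√a) = 0.003079 rad = 0.1764°
d = R·c = 6372.8 × 0.003079 = 19.6 km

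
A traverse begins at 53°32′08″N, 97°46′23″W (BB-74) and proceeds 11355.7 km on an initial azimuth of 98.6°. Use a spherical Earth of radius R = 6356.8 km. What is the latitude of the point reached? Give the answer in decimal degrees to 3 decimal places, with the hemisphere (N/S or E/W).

15.002°S

BB-74: φ = +53.53556°, λ = -97.77306°
δ = d/R = 11355.7/6356.8 = 1.786386 rad
φ₂ = arcsin(sin φ₁ cos δ + cos φ₁ sin δ cos θ)
   = arcsin(0.80423·-0.21392 + 0.59432·0.97685·-0.14954) = -15.00231°
λ₂ = λ₁ + atan2(sin θ sin δ cos φ₁, cos δ − sin φ₁ sin φ₂) = -7.19982°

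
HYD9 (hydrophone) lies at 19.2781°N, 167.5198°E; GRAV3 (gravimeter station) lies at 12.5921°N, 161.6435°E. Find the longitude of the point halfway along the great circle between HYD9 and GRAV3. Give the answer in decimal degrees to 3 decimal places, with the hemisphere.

Bx = cos φ₂ cos Δλ = 0.970818,  By = cos φ₂ sin Δλ = -0.099918
φₘ = atan2(sin φ₁ + sin φ₂, √((cos φ₁ + Bx)² + By²)) = 15.95500°
λₘ = λ₁ + atan2(By, cos φ₁ + Bx) = 164.53260°

164.533°E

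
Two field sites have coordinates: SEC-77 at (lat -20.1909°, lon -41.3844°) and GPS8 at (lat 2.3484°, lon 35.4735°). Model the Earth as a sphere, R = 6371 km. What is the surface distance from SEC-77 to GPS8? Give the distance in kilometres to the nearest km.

8731 km

Δφ = 22.5393°,  Δλ = 76.8579°
a = sin²(Δφ/2) + cos φ₁ cos φ₂ sin²(Δλ/2) = 0.400464
c = 2·arcsin(√a) = 1.370385 rad = 78.5173°
d = R·c = 6371 × 1.370385 = 8730.7 km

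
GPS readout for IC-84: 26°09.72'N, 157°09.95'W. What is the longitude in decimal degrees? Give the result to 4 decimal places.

157° + 9.95′/60 = 157 + 0.16583 = 157.1658°

157.1658°W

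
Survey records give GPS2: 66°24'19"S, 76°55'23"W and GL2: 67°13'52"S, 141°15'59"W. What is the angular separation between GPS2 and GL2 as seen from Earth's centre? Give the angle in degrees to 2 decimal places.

GPS2: φ = -66.40528°, λ = -76.92306°
GL2: φ = -67.23111°, λ = -141.26639°
Δφ = -0.8258°,  Δλ = -64.3433°
a = sin²(Δφ/2) + cos φ₁ cos φ₂ sin²(Δλ/2) = 0.043970
c = 2·arcsin(√a) = 0.422517 rad = 24.2085°

24.21°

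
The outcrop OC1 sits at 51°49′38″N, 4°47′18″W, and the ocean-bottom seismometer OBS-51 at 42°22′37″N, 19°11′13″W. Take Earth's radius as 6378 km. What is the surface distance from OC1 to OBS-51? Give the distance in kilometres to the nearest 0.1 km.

OC1: φ = +51.82722°, λ = -4.78833°
OBS-51: φ = +42.37694°, λ = -19.18694°
Δφ = -9.4503°,  Δλ = -14.3986°
a = sin²(Δφ/2) + cos φ₁ cos φ₂ sin²(Δλ/2) = 0.013956
c = 2·arcsin(√a) = 0.236826 rad = 13.5691°
d = R·c = 6378 × 0.236826 = 1510.5 km

1510.5 km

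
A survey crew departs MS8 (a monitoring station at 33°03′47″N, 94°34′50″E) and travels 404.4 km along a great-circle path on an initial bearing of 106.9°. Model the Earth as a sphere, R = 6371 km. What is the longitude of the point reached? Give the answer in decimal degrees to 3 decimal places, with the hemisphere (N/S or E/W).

MS8: φ = +33.06306°, λ = +94.58056°
δ = d/R = 404.4/6371 = 0.063475 rad
φ₂ = arcsin(sin φ₁ cos δ + cos φ₁ sin δ cos θ)
   = arcsin(0.54556·0.99799 + 0.83807·0.06343·-0.29070) = 31.93852°
λ₂ = λ₁ + atan2(sin θ sin δ cos φ₁, cos δ − sin φ₁ sin φ₂) = 98.68185°

98.682°E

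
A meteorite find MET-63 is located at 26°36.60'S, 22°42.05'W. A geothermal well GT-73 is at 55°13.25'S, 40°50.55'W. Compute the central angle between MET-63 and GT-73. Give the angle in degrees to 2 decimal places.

31.51°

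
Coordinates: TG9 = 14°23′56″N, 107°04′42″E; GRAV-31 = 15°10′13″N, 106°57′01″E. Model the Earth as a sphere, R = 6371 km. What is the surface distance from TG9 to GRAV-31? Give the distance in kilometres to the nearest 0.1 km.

TG9: φ = +14.39889°, λ = +107.07833°
GRAV-31: φ = +15.17028°, λ = +106.95028°
Δφ = 0.7714°,  Δλ = -0.1281°
a = sin²(Δφ/2) + cos φ₁ cos φ₂ sin²(Δλ/2) = 0.000046
c = 2·arcsin(√a) = 0.013636 rad = 0.7813°
d = R·c = 6371 × 0.013636 = 86.9 km

86.9 km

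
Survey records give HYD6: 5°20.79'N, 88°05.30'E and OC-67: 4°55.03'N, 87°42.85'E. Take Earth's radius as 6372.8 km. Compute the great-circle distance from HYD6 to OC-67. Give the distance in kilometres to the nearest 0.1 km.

63.2 km

HYD6: φ = +5.34650°, λ = +88.08833°
OC-67: φ = +4.91717°, λ = +87.71417°
Δφ = -0.4293°,  Δλ = -0.3742°
a = sin²(Δφ/2) + cos φ₁ cos φ₂ sin²(Δλ/2) = 0.000025
c = 2·arcsin(√a) = 0.009922 rad = 0.5685°
d = R·c = 6372.8 × 0.009922 = 63.2 km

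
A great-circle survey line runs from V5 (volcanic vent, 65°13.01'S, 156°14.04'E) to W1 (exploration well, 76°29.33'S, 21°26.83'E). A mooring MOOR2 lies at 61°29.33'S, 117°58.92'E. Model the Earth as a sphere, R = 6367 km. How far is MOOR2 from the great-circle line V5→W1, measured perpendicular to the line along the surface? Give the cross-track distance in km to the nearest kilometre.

1775 km

V5: φ = -65.21683°, λ = +156.23400°
W1: φ = -76.48883°, λ = +21.44717°
MOOR2: φ = -61.48883°, λ = +117.98200°
δ₁₃ = central angle V5→MOOR2 = 0.301393 rad  (haversine)
θ₁₃ = bearing V5→MOOR2 = 264.583°,  θ₁₂ = bearing V5→W1 = 196.578°
dₓₜ = R·arcsin(sin δ₁₃ · sin(θ₁₃ − θ₁₂)) = 6367·arcsin(0.29685·sin(68.005°)) = 1775.402 km
|dₓₜ| = 1775.402 km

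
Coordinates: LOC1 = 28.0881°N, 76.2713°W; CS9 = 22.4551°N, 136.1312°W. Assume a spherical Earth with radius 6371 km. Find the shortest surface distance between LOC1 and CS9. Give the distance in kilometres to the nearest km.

5993 km

Δφ = -5.6330°,  Δλ = -59.8599°
a = sin²(Δφ/2) + cos φ₁ cos φ₂ sin²(Δλ/2) = 0.205385
c = 2·arcsin(√a) = 0.940691 rad = 53.8976°
d = R·c = 6371 × 0.940691 = 5993.1 km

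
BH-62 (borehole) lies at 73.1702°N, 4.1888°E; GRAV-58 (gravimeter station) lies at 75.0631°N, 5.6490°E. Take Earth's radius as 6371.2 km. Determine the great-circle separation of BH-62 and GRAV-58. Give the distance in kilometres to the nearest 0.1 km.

215.1 km

Δφ = 1.8929°,  Δλ = 1.4602°
a = sin²(Δφ/2) + cos φ₁ cos φ₂ sin²(Δλ/2) = 0.000285
c = 2·arcsin(√a) = 0.033763 rad = 1.9345°
d = R·c = 6371.2 × 0.033763 = 215.1 km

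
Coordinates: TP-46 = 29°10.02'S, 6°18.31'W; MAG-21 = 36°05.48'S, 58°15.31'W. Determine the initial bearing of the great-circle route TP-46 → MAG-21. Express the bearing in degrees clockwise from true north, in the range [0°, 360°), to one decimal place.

TP-46: φ = -29.16700°, λ = -6.30517°
MAG-21: φ = -36.09133°, λ = -58.25517°
Δλ = -51.9500°
y = sin Δλ · cos φ₂ = -0.636341
x = cos φ₁ sin φ₂ − sin φ₁ cos φ₂ cos Δλ = -0.271649
θ = atan2(y, x) = -113.1173° → 246.8827° (mod 360°)

246.9°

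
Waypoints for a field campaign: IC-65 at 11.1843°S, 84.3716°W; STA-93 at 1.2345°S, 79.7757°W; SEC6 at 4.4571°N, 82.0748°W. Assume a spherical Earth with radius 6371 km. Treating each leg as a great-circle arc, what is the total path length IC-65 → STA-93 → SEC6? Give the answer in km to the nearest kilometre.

1900 km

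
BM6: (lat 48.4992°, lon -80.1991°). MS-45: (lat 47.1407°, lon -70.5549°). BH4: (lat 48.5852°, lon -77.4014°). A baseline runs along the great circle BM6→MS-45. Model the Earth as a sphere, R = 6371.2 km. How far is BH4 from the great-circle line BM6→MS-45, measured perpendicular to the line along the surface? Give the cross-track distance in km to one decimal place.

δ₁₃ = central angle BM6→BH4 = 0.032361 rad  (haversine)
θ₁₃ = bearing BM6→BH4 = 86.294°,  θ₁₂ = bearing BM6→MS-45 = 98.243°
dₓₜ = R·arcsin(sin δ₁₃ · sin(θ₁₃ − θ₁₂)) = 6371.2·arcsin(0.03236·sin(-11.949°)) = -42.681 km
|dₓₜ| = 42.681 km

42.7 km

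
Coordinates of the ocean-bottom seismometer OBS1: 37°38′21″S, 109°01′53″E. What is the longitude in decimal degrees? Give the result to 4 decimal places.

109.0314°E

109° + 1′/60 + 53″/3600 = 109 + 0.01667 + 0.01472 = 109.0314°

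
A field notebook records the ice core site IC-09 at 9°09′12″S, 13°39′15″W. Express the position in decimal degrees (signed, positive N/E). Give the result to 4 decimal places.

-9.1533°, -13.6542°

lat: 9.1533° S → -9.1533°
lon: 13.6542° W → -13.6542°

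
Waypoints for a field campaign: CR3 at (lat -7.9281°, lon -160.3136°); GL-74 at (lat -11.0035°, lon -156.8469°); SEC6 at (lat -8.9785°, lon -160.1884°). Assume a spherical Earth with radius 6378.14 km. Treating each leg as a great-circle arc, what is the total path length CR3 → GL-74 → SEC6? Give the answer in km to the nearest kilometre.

CR3→GL-74: c = 0.080262 rad, d = 511.92 km
GL-74→SEC6: c = 0.067436 rad, d = 430.11 km
Total = 511.92 + 430.11 = 942.04 km

942 km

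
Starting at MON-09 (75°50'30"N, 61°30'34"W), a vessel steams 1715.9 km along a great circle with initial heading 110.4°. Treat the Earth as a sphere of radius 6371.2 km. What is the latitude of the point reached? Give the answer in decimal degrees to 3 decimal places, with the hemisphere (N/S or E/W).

MON-09: φ = +75.84167°, λ = -61.50944°
δ = d/R = 1715.9/6371.2 = 0.269321 rad
φ₂ = arcsin(sin φ₁ cos δ + cos φ₁ sin δ cos θ)
   = arcsin(0.96962·0.96395 + 0.24460·0.26608·-0.34857) = 65.78099°
λ₂ = λ₁ + atan2(sin θ sin δ cos φ₁, cos δ − sin φ₁ sin φ₂) = -24.06930°

65.781°N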